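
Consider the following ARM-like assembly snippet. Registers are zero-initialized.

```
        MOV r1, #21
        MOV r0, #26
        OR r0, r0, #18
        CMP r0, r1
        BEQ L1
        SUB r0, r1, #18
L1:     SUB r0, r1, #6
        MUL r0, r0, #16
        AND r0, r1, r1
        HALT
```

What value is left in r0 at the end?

MOV r1, #21 → r1=21
MOV r0, #26 → r0=26
OR r0, r0, #18 → r0=26|18=26
CMP r0, r1  (cmp 26,21)
BEQ L1: not taken
SUB r0, r1, #18 → r0=21-18=3
SUB r0, r1, #6 → r0=21-6=15
MUL r0, r0, #16 → r0=15*16=240
AND r0, r1, r1 → r0=21&21=21
halt.

21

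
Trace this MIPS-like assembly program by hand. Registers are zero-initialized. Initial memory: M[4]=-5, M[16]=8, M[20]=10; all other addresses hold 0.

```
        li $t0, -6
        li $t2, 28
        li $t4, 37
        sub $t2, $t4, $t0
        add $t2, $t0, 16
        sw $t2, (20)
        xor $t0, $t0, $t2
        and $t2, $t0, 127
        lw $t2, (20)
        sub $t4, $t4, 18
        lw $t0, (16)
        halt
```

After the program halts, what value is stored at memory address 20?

$t0=-6
$t2=28
$t4=37
$t2=37-(-6)=43
$t2=(-6)+16=10
sw $t2, (20) → M[20]=10
$t0=(-6)^10=-16
$t2=(-16)&127=112
$t2=M[20]=10
$t4=37-18=19
$t0=M[16]=8
halt.

10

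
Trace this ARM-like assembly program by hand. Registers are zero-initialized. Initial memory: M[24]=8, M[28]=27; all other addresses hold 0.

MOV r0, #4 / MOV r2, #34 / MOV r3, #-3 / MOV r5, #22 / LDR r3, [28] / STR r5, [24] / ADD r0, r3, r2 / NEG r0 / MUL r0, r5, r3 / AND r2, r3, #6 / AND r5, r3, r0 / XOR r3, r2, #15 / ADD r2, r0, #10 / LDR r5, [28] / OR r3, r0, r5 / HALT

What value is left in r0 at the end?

594

after MOV r0, #4: r0=4
after MOV r2, #34: r2=34
after MOV r3, #-3: r3=-3
after MOV r5, #22: r5=22
after LDR r3, [28]: r3=M[28]=27
STR r5, [24] → M[24]=22
after ADD r0, r3, r2: r0=27+34=61
after NEG r0: r0=-(61)=-61
after MUL r0, r5, r3: r0=22*27=594
after AND r2, r3, #6: r2=27&6=2
after AND r5, r3, r0: r5=27&594=18
after XOR r3, r2, #15: r3=2^15=13
after ADD r2, r0, #10: r2=594+10=604
after LDR r5, [28]: r5=M[28]=27
after OR r3, r0, r5: r3=594|27=603
halt.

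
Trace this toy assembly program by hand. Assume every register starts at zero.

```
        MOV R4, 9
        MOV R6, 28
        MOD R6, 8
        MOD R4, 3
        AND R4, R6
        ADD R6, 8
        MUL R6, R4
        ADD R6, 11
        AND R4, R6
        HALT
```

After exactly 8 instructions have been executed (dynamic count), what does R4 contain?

after MOV R4, 9: R4=9
after MOV R6, 28: R6=28
after MOD R6, 8: R6=28%8=4
after MOD R4, 3: R4=9%3=0
after AND R4, R6: R4=0&4=0
after ADD R6, 8: R6=4+8=12
after MUL R6, R4: R6=12*0=0
after ADD R6, 11: R6=0+11=11
After step 8: R4 = 0.

0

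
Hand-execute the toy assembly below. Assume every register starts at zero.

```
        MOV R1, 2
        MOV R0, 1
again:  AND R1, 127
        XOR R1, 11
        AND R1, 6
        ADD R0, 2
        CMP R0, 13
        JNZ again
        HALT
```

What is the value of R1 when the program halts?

2

MOV R1, 2 → R1=2
MOV R0, 1 → R0=1
AND R1, 127 → R1=2&127=2
XOR R1, 11 → R1=2^11=9
AND R1, 6 → R1=9&6=0
ADD R0, 2 → R0=1+2=3
CMP R0, 13  (cmp 3,13)
JNZ again: taken
AND R1, 127 → R1=0&127=0
XOR R1, 11 → R1=0^11=11
AND R1, 6 → R1=11&6=2
ADD R0, 2 → R0=3+2=5
CMP R0, 13  (cmp 5,13)
JNZ again: taken
AND R1, 127 → R1=2&127=2
XOR R1, 11 → R1=2^11=9
AND R1, 6 → R1=9&6=0
ADD R0, 2 → R0=5+2=7
CMP R0, 13  (cmp 7,13)
JNZ again: taken
AND R1, 127 → R1=0&127=0
XOR R1, 11 → R1=0^11=11
AND R1, 6 → R1=11&6=2
ADD R0, 2 → R0=7+2=9
CMP R0, 13  (cmp 9,13)
JNZ again: taken
AND R1, 127 → R1=2&127=2
XOR R1, 11 → R1=2^11=9
AND R1, 6 → R1=9&6=0
ADD R0, 2 → R0=9+2=11
CMP R0, 13  (cmp 11,13)
JNZ again: taken
AND R1, 127 → R1=0&127=0
XOR R1, 11 → R1=0^11=11
AND R1, 6 → R1=11&6=2
ADD R0, 2 → R0=11+2=13
CMP R0, 13  (cmp 13,13)
JNZ again: not taken
halt.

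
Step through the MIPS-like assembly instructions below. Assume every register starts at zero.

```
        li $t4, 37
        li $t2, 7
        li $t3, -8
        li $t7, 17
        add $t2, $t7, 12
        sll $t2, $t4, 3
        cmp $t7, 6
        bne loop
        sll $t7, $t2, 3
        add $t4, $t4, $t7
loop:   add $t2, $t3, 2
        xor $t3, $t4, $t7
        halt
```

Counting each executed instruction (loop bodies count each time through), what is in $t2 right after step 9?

li $t4, 37 → $t4=37
li $t2, 7 → $t2=7
li $t3, -8 → $t3=-8
li $t7, 17 → $t7=17
add $t2, $t7, 12 → $t2=17+12=29
sll $t2, $t4, 3 → $t2=37<<3=296
cmp $t7, 6  (cmp 17,6)
bne loop: taken
add $t2, $t3, 2 → $t2=(-8)+2=-6
After step 9: $t2 = -6.

-6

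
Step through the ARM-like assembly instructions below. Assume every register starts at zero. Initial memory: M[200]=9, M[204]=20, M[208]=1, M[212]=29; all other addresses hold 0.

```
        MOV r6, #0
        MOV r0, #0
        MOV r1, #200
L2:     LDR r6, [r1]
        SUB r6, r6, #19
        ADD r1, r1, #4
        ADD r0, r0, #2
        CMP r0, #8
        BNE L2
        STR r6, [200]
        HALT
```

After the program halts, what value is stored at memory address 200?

r6=0
r0=0
r1=200
r6=M[200]=9
r6=9-19=-10
r1=200+4=204
r0=0+2=2
CMP r0, #8  (cmp 2,8)
BNE L2: taken
r6=M[204]=20
r6=20-19=1
r1=204+4=208
r0=2+2=4
CMP r0, #8  (cmp 4,8)
BNE L2: taken
r6=M[208]=1
r6=1-19=-18
r1=208+4=212
r0=4+2=6
CMP r0, #8  (cmp 6,8)
BNE L2: taken
r6=M[212]=29
r6=29-19=10
r1=212+4=216
r0=6+2=8
CMP r0, #8  (cmp 8,8)
BNE L2: not taken
STR r6, [200] → M[200]=10
halt.

10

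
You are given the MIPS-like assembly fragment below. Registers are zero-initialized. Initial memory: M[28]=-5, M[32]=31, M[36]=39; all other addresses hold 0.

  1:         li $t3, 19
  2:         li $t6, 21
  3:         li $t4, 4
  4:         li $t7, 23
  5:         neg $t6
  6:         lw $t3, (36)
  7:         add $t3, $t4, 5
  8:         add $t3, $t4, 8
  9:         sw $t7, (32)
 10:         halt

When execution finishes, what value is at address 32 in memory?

li $t3, 19 → $t3=19
li $t6, 21 → $t6=21
li $t4, 4 → $t4=4
li $t7, 23 → $t7=23
neg $t6 → $t6=-(21)=-21
lw $t3, (36) → $t3=M[36]=39
add $t3, $t4, 5 → $t3=4+5=9
add $t3, $t4, 8 → $t3=4+8=12
sw $t7, (32) → M[32]=23
halt.

23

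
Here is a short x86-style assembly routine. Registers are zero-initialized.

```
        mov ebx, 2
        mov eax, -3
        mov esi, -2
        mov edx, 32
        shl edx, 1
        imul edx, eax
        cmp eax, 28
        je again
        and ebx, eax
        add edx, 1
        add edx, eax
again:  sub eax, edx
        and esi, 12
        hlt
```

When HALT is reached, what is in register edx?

ebx=2
eax=-3
esi=-2
edx=32
edx=32<<1=64
edx=64*(-3)=-192
cmp eax, 28  (cmp -3,28)
je again: not taken
ebx=2&(-3)=0
edx=(-192)+1=-191
edx=(-191)+(-3)=-194
eax=(-3)-(-194)=191
esi=(-2)&12=12
halt.

-194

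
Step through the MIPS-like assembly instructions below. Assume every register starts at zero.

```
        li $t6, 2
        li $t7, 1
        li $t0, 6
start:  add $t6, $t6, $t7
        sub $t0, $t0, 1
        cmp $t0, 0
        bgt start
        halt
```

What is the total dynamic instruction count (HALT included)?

28

$t6=2
$t7=1
$t0=6
$t6=2+1=3
$t0=6-1=5
cmp $t0, 0  (cmp 5,0)
bgt start: taken
$t6=3+1=4
$t0=5-1=4
cmp $t0, 0  (cmp 4,0)
bgt start: taken
$t6=4+1=5
$t0=4-1=3
cmp $t0, 0  (cmp 3,0)
bgt start: taken
$t6=5+1=6
$t0=3-1=2
cmp $t0, 0  (cmp 2,0)
bgt start: taken
$t6=6+1=7
$t0=2-1=1
cmp $t0, 0  (cmp 1,0)
bgt start: taken
$t6=7+1=8
$t0=1-1=0
cmp $t0, 0  (cmp 0,0)
bgt start: not taken
halt.
Total executed instructions: 28.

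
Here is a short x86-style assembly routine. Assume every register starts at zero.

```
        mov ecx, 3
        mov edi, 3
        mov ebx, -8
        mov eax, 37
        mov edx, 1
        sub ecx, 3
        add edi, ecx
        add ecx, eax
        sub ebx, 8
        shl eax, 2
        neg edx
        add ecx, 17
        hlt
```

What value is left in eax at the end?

ecx=3
edi=3
ebx=-8
eax=37
edx=1
ecx=3-3=0
edi=3+0=3
ecx=0+37=37
ebx=(-8)-8=-16
eax=37<<2=148
edx=-(1)=-1
ecx=37+17=54
halt.

148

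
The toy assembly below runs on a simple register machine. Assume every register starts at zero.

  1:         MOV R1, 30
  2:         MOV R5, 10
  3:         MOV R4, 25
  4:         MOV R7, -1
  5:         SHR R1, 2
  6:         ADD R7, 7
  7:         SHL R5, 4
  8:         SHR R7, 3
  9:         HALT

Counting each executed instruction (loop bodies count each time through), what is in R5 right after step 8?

160

R1=30
R5=10
R4=25
R7=-1
R1=30>>2=7
R7=(-1)+7=6
R5=10<<4=160
R7=6>>3=0
After step 8: R5 = 160.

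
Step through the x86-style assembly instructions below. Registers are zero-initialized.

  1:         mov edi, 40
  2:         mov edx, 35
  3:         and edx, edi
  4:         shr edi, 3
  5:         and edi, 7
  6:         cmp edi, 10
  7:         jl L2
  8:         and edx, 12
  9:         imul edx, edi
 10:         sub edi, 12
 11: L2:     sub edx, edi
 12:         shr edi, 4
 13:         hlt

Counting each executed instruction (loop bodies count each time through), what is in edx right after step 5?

32

edi=40
edx=35
edx=35&40=32
edi=40>>3=5
edi=5&7=5
After step 5: edx = 32.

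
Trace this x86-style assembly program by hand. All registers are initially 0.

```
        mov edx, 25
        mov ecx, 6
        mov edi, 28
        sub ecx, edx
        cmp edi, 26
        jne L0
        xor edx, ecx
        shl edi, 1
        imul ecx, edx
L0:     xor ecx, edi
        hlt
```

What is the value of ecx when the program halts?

edx=25
ecx=6
edi=28
ecx=6-25=-19
cmp edi, 26  (cmp 28,26)
jne L0: taken
ecx=(-19)^28=-15
halt.

-15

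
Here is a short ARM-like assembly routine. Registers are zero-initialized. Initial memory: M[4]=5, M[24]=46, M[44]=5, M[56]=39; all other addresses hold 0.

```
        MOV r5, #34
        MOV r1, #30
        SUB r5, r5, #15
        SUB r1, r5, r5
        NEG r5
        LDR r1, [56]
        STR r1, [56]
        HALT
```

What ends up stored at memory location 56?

after MOV r5, #34: r5=34
after MOV r1, #30: r1=30
after SUB r5, r5, #15: r5=34-15=19
after SUB r1, r5, r5: r1=19-19=0
after NEG r5: r5=-(19)=-19
after LDR r1, [56]: r1=M[56]=39
STR r1, [56] → M[56]=39
halt.

39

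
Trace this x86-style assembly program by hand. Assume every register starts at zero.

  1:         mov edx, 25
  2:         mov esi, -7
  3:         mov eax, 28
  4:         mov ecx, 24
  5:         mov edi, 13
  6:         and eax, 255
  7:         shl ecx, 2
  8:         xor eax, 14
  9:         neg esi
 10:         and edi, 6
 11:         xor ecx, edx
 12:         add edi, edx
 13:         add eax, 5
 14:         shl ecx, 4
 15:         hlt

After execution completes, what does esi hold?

mov edx, 25 → edx=25
mov esi, -7 → esi=-7
mov eax, 28 → eax=28
mov ecx, 24 → ecx=24
mov edi, 13 → edi=13
and eax, 255 → eax=28&255=28
shl ecx, 2 → ecx=24<<2=96
xor eax, 14 → eax=28^14=18
neg esi → esi=-(-7)=7
and edi, 6 → edi=13&6=4
xor ecx, edx → ecx=96^25=121
add edi, edx → edi=4+25=29
add eax, 5 → eax=18+5=23
shl ecx, 4 → ecx=121<<4=1936
halt.

7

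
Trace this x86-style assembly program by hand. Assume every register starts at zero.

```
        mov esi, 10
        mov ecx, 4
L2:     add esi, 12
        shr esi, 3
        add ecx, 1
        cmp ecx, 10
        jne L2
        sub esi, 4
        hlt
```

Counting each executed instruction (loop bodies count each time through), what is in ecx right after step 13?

after mov esi, 10: esi=10
after mov ecx, 4: ecx=4
after add esi, 12: esi=10+12=22
after shr esi, 3: esi=22>>3=2
after add ecx, 1: ecx=4+1=5
cmp ecx, 10  (cmp 5,10)
jne L2: taken
after add esi, 12: esi=2+12=14
after shr esi, 3: esi=14>>3=1
after add ecx, 1: ecx=5+1=6
cmp ecx, 10  (cmp 6,10)
jne L2: taken
after add esi, 12: esi=1+12=13
After step 13: ecx = 6.

6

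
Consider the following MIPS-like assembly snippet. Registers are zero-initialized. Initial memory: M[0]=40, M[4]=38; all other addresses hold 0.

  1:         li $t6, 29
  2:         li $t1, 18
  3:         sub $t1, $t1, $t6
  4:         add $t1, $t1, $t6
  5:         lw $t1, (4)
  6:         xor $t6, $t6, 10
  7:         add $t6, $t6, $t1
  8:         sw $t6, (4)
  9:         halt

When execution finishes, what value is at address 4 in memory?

after li $t6, 29: $t6=29
after li $t1, 18: $t1=18
after sub $t1, $t1, $t6: $t1=18-29=-11
after add $t1, $t1, $t6: $t1=(-11)+29=18
after lw $t1, (4): $t1=M[4]=38
after xor $t6, $t6, 10: $t6=29^10=23
after add $t6, $t6, $t1: $t6=23+38=61
sw $t6, (4) → M[4]=61
halt.

61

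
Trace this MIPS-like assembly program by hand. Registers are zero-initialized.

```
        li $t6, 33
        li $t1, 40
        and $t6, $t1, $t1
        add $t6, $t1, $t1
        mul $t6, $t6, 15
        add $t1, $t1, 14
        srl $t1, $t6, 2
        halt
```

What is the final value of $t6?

after li $t6, 33: $t6=33
after li $t1, 40: $t1=40
after and $t6, $t1, $t1: $t6=40&40=40
after add $t6, $t1, $t1: $t6=40+40=80
after mul $t6, $t6, 15: $t6=80*15=1200
after add $t1, $t1, 14: $t1=40+14=54
after srl $t1, $t6, 2: $t1=1200>>2=300
halt.

1200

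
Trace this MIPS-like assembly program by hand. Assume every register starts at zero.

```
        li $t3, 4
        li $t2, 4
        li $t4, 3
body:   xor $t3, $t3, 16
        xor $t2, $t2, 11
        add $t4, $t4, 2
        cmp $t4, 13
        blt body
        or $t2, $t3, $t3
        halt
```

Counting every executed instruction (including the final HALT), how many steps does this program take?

after li $t3, 4: $t3=4
after li $t2, 4: $t2=4
after li $t4, 3: $t4=3
after xor $t3, $t3, 16: $t3=4^16=20
after xor $t2, $t2, 11: $t2=4^11=15
after add $t4, $t4, 2: $t4=3+2=5
cmp $t4, 13  (cmp 5,13)
blt body: taken
after xor $t3, $t3, 16: $t3=20^16=4
after xor $t2, $t2, 11: $t2=15^11=4
after add $t4, $t4, 2: $t4=5+2=7
cmp $t4, 13  (cmp 7,13)
blt body: taken
after xor $t3, $t3, 16: $t3=4^16=20
after xor $t2, $t2, 11: $t2=4^11=15
after add $t4, $t4, 2: $t4=7+2=9
cmp $t4, 13  (cmp 9,13)
blt body: taken
after xor $t3, $t3, 16: $t3=20^16=4
after xor $t2, $t2, 11: $t2=15^11=4
after add $t4, $t4, 2: $t4=9+2=11
cmp $t4, 13  (cmp 11,13)
blt body: taken
after xor $t3, $t3, 16: $t3=4^16=20
after xor $t2, $t2, 11: $t2=4^11=15
after add $t4, $t4, 2: $t4=11+2=13
cmp $t4, 13  (cmp 13,13)
blt body: not taken
after or $t2, $t3, $t3: $t2=20|20=20
halt.
Total executed instructions: 30.

30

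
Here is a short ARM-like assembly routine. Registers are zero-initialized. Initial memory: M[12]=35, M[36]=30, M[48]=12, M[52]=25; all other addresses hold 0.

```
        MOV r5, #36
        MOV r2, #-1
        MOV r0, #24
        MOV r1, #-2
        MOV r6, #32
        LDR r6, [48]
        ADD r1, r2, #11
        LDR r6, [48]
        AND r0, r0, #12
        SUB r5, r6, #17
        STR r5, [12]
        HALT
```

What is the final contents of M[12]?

r5=36
r2=-1
r0=24
r1=-2
r6=32
r6=M[48]=12
r1=(-1)+11=10
r6=M[48]=12
r0=24&12=8
r5=12-17=-5
STR r5, [12] → M[12]=-5
halt.

-5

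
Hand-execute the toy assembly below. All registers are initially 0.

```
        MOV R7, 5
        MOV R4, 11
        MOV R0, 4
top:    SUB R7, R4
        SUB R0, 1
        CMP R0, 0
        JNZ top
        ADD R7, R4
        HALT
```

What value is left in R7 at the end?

-28

R7=5
R4=11
R0=4
R7=5-11=-6
R0=4-1=3
CMP R0, 0  (cmp 3,0)
JNZ top: taken
R7=(-6)-11=-17
R0=3-1=2
CMP R0, 0  (cmp 2,0)
JNZ top: taken
R7=(-17)-11=-28
R0=2-1=1
CMP R0, 0  (cmp 1,0)
JNZ top: taken
R7=(-28)-11=-39
R0=1-1=0
CMP R0, 0  (cmp 0,0)
JNZ top: not taken
R7=(-39)+11=-28
halt.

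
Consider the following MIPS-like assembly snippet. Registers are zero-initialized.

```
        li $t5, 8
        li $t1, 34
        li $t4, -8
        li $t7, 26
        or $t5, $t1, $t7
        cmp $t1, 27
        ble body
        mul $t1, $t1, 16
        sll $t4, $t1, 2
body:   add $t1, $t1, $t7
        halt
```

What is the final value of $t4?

2176

$t5=8
$t1=34
$t4=-8
$t7=26
$t5=34|26=58
cmp $t1, 27  (cmp 34,27)
ble body: not taken
$t1=34*16=544
$t4=544<<2=2176
$t1=544+26=570
halt.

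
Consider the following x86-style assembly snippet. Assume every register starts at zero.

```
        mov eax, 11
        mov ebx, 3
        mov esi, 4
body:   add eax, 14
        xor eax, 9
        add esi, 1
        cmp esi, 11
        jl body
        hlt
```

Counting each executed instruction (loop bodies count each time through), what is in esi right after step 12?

eax=11
ebx=3
esi=4
eax=11+14=25
eax=25^9=16
esi=4+1=5
cmp esi, 11  (cmp 5,11)
jl body: taken
eax=16+14=30
eax=30^9=23
esi=5+1=6
cmp esi, 11  (cmp 6,11)
After step 12: esi = 6.

6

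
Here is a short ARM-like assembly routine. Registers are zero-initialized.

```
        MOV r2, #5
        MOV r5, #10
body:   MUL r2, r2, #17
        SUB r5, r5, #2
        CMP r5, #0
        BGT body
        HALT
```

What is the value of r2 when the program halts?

MOV r2, #5 → r2=5
MOV r5, #10 → r5=10
MUL r2, r2, #17 → r2=5*17=85
SUB r5, r5, #2 → r5=10-2=8
CMP r5, #0  (cmp 8,0)
BGT body: taken
MUL r2, r2, #17 → r2=85*17=1445
SUB r5, r5, #2 → r5=8-2=6
CMP r5, #0  (cmp 6,0)
BGT body: taken
MUL r2, r2, #17 → r2=1445*17=24565
SUB r5, r5, #2 → r5=6-2=4
CMP r5, #0  (cmp 4,0)
BGT body: taken
MUL r2, r2, #17 → r2=24565*17=417605
SUB r5, r5, #2 → r5=4-2=2
CMP r5, #0  (cmp 2,0)
BGT body: taken
MUL r2, r2, #17 → r2=417605*17=7099285
SUB r5, r5, #2 → r5=2-2=0
CMP r5, #0  (cmp 0,0)
BGT body: not taken
halt.

7099285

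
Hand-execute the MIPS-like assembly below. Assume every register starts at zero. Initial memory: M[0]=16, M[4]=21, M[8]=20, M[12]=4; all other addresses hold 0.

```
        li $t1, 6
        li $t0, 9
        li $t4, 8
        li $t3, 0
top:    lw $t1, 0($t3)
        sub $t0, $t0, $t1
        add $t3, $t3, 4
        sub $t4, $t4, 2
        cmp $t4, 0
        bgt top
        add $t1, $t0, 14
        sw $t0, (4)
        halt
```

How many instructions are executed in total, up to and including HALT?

31

after li $t1, 6: $t1=6
after li $t0, 9: $t0=9
after li $t4, 8: $t4=8
after li $t3, 0: $t3=0
after lw $t1, 0($t3): $t1=M[0]=16
after sub $t0, $t0, $t1: $t0=9-16=-7
after add $t3, $t3, 4: $t3=0+4=4
after sub $t4, $t4, 2: $t4=8-2=6
cmp $t4, 0  (cmp 6,0)
bgt top: taken
after lw $t1, 0($t3): $t1=M[4]=21
after sub $t0, $t0, $t1: $t0=(-7)-21=-28
after add $t3, $t3, 4: $t3=4+4=8
after sub $t4, $t4, 2: $t4=6-2=4
cmp $t4, 0  (cmp 4,0)
bgt top: taken
after lw $t1, 0($t3): $t1=M[8]=20
after sub $t0, $t0, $t1: $t0=(-28)-20=-48
after add $t3, $t3, 4: $t3=8+4=12
after sub $t4, $t4, 2: $t4=4-2=2
cmp $t4, 0  (cmp 2,0)
bgt top: taken
after lw $t1, 0($t3): $t1=M[12]=4
after sub $t0, $t0, $t1: $t0=(-48)-4=-52
after add $t3, $t3, 4: $t3=12+4=16
after sub $t4, $t4, 2: $t4=2-2=0
cmp $t4, 0  (cmp 0,0)
bgt top: not taken
after add $t1, $t0, 14: $t1=(-52)+14=-38
sw $t0, (4) → M[4]=-52
halt.
Total executed instructions: 31.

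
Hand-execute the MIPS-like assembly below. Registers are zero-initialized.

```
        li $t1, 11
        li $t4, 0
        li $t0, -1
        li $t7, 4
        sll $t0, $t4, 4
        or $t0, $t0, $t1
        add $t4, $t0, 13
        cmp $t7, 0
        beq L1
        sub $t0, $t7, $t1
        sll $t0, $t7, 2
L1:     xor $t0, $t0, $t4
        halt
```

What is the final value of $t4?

$t1=11
$t4=0
$t0=-1
$t7=4
$t0=0<<4=0
$t0=0|11=11
$t4=11+13=24
cmp $t7, 0  (cmp 4,0)
beq L1: not taken
$t0=4-11=-7
$t0=4<<2=16
$t0=16^24=8
halt.

24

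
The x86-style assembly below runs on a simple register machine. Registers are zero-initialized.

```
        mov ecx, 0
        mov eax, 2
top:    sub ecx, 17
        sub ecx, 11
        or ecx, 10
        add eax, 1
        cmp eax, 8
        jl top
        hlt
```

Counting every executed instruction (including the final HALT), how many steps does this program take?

after mov ecx, 0: ecx=0
after mov eax, 2: eax=2
after sub ecx, 17: ecx=0-17=-17
after sub ecx, 11: ecx=(-17)-11=-28
after or ecx, 10: ecx=(-28)|10=-18
after add eax, 1: eax=2+1=3
cmp eax, 8  (cmp 3,8)
jl top: taken
after sub ecx, 17: ecx=(-18)-17=-35
after sub ecx, 11: ecx=(-35)-11=-46
after or ecx, 10: ecx=(-46)|10=-38
after add eax, 1: eax=3+1=4
cmp eax, 8  (cmp 4,8)
jl top: taken
after sub ecx, 17: ecx=(-38)-17=-55
after sub ecx, 11: ecx=(-55)-11=-66
after or ecx, 10: ecx=(-66)|10=-66
after add eax, 1: eax=4+1=5
cmp eax, 8  (cmp 5,8)
jl top: taken
after sub ecx, 17: ecx=(-66)-17=-83
after sub ecx, 11: ecx=(-83)-11=-94
after or ecx, 10: ecx=(-94)|10=-86
after add eax, 1: eax=5+1=6
cmp eax, 8  (cmp 6,8)
jl top: taken
after sub ecx, 17: ecx=(-86)-17=-103
after sub ecx, 11: ecx=(-103)-11=-114
after or ecx, 10: ecx=(-114)|10=-114
after add eax, 1: eax=6+1=7
cmp eax, 8  (cmp 7,8)
jl top: taken
after sub ecx, 17: ecx=(-114)-17=-131
after sub ecx, 11: ecx=(-131)-11=-142
after or ecx, 10: ecx=(-142)|10=-134
after add eax, 1: eax=7+1=8
cmp eax, 8  (cmp 8,8)
jl top: not taken
halt.
Total executed instructions: 39.

39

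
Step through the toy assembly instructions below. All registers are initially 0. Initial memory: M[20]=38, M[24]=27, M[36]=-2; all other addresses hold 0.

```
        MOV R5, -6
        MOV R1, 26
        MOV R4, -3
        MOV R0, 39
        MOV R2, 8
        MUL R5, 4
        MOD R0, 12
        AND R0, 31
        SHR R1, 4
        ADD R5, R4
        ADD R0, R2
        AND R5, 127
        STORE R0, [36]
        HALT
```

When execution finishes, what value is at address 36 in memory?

11

MOV R5, -6 → R5=-6
MOV R1, 26 → R1=26
MOV R4, -3 → R4=-3
MOV R0, 39 → R0=39
MOV R2, 8 → R2=8
MUL R5, 4 → R5=(-6)*4=-24
MOD R0, 12 → R0=39%12=3
AND R0, 31 → R0=3&31=3
SHR R1, 4 → R1=26>>4=1
ADD R5, R4 → R5=(-24)+(-3)=-27
ADD R0, R2 → R0=3+8=11
AND R5, 127 → R5=(-27)&127=101
STORE R0, [36] → M[36]=11
halt.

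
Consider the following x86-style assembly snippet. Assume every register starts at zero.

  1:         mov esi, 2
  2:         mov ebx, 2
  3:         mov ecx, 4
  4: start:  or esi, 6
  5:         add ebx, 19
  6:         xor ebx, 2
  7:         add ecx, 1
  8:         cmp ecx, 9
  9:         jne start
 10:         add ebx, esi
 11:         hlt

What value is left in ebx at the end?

after mov esi, 2: esi=2
after mov ebx, 2: ebx=2
after mov ecx, 4: ecx=4
after or esi, 6: esi=2|6=6
after add ebx, 19: ebx=2+19=21
after xor ebx, 2: ebx=21^2=23
after add ecx, 1: ecx=4+1=5
cmp ecx, 9  (cmp 5,9)
jne start: taken
after or esi, 6: esi=6|6=6
after add ebx, 19: ebx=23+19=42
after xor ebx, 2: ebx=42^2=40
after add ecx, 1: ecx=5+1=6
cmp ecx, 9  (cmp 6,9)
jne start: taken
after or esi, 6: esi=6|6=6
after add ebx, 19: ebx=40+19=59
after xor ebx, 2: ebx=59^2=57
after add ecx, 1: ecx=6+1=7
cmp ecx, 9  (cmp 7,9)
jne start: taken
after or esi, 6: esi=6|6=6
after add ebx, 19: ebx=57+19=76
after xor ebx, 2: ebx=76^2=78
after add ecx, 1: ecx=7+1=8
cmp ecx, 9  (cmp 8,9)
jne start: taken
after or esi, 6: esi=6|6=6
after add ebx, 19: ebx=78+19=97
after xor ebx, 2: ebx=97^2=99
after add ecx, 1: ecx=8+1=9
cmp ecx, 9  (cmp 9,9)
jne start: not taken
after add ebx, esi: ebx=99+6=105
halt.

105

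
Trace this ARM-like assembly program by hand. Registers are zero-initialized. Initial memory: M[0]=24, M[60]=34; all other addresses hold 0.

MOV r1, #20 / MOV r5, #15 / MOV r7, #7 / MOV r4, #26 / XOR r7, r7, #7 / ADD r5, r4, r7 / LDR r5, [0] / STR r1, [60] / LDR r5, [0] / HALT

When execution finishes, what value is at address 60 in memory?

20

after MOV r1, #20: r1=20
after MOV r5, #15: r5=15
after MOV r7, #7: r7=7
after MOV r4, #26: r4=26
after XOR r7, r7, #7: r7=7^7=0
after ADD r5, r4, r7: r5=26+0=26
after LDR r5, [0]: r5=M[0]=24
STR r1, [60] → M[60]=20
after LDR r5, [0]: r5=M[0]=24
halt.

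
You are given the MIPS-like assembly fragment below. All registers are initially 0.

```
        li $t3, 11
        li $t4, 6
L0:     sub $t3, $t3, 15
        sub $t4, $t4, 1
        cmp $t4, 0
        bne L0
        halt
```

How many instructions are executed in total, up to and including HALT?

27

after li $t3, 11: $t3=11
after li $t4, 6: $t4=6
after sub $t3, $t3, 15: $t3=11-15=-4
after sub $t4, $t4, 1: $t4=6-1=5
cmp $t4, 0  (cmp 5,0)
bne L0: taken
after sub $t3, $t3, 15: $t3=(-4)-15=-19
after sub $t4, $t4, 1: $t4=5-1=4
cmp $t4, 0  (cmp 4,0)
bne L0: taken
after sub $t3, $t3, 15: $t3=(-19)-15=-34
after sub $t4, $t4, 1: $t4=4-1=3
cmp $t4, 0  (cmp 3,0)
bne L0: taken
after sub $t3, $t3, 15: $t3=(-34)-15=-49
after sub $t4, $t4, 1: $t4=3-1=2
cmp $t4, 0  (cmp 2,0)
bne L0: taken
after sub $t3, $t3, 15: $t3=(-49)-15=-64
after sub $t4, $t4, 1: $t4=2-1=1
cmp $t4, 0  (cmp 1,0)
bne L0: taken
after sub $t3, $t3, 15: $t3=(-64)-15=-79
after sub $t4, $t4, 1: $t4=1-1=0
cmp $t4, 0  (cmp 0,0)
bne L0: not taken
halt.
Total executed instructions: 27.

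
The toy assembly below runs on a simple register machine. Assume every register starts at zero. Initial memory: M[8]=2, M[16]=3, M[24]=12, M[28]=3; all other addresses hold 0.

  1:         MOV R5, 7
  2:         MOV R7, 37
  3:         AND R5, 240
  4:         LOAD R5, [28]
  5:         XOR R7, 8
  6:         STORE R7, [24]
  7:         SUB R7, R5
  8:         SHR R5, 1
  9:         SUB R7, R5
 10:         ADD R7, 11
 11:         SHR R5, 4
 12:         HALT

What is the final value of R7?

52

after MOV R5, 7: R5=7
after MOV R7, 37: R7=37
after AND R5, 240: R5=7&240=0
after LOAD R5, [28]: R5=M[28]=3
after XOR R7, 8: R7=37^8=45
STORE R7, [24] → M[24]=45
after SUB R7, R5: R7=45-3=42
after SHR R5, 1: R5=3>>1=1
after SUB R7, R5: R7=42-1=41
after ADD R7, 11: R7=41+11=52
after SHR R5, 4: R5=1>>4=0
halt.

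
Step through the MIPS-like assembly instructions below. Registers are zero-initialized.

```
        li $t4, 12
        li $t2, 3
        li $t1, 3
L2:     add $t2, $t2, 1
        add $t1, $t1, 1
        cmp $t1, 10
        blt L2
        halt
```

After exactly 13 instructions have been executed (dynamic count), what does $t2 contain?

li $t4, 12 → $t4=12
li $t2, 3 → $t2=3
li $t1, 3 → $t1=3
add $t2, $t2, 1 → $t2=3+1=4
add $t1, $t1, 1 → $t1=3+1=4
cmp $t1, 10  (cmp 4,10)
blt L2: taken
add $t2, $t2, 1 → $t2=4+1=5
add $t1, $t1, 1 → $t1=4+1=5
cmp $t1, 10  (cmp 5,10)
blt L2: taken
add $t2, $t2, 1 → $t2=5+1=6
add $t1, $t1, 1 → $t1=5+1=6
After step 13: $t2 = 6.

6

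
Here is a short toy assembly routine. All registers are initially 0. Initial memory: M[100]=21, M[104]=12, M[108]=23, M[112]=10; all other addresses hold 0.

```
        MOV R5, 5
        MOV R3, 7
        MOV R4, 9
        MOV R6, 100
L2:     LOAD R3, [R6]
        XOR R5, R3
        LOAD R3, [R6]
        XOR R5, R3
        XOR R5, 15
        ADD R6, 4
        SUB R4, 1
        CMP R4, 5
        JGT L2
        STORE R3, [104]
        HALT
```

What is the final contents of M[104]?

MOV R5, 5 → R5=5
MOV R3, 7 → R3=7
MOV R4, 9 → R4=9
MOV R6, 100 → R6=100
LOAD R3, [R6] → R3=M[100]=21
XOR R5, R3 → R5=5^21=16
LOAD R3, [R6] → R3=M[100]=21
XOR R5, R3 → R5=16^21=5
XOR R5, 15 → R5=5^15=10
ADD R6, 4 → R6=100+4=104
SUB R4, 1 → R4=9-1=8
CMP R4, 5  (cmp 8,5)
JGT L2: taken
LOAD R3, [R6] → R3=M[104]=12
XOR R5, R3 → R5=10^12=6
LOAD R3, [R6] → R3=M[104]=12
XOR R5, R3 → R5=6^12=10
XOR R5, 15 → R5=10^15=5
ADD R6, 4 → R6=104+4=108
SUB R4, 1 → R4=8-1=7
CMP R4, 5  (cmp 7,5)
JGT L2: taken
LOAD R3, [R6] → R3=M[108]=23
XOR R5, R3 → R5=5^23=18
LOAD R3, [R6] → R3=M[108]=23
XOR R5, R3 → R5=18^23=5
XOR R5, 15 → R5=5^15=10
ADD R6, 4 → R6=108+4=112
SUB R4, 1 → R4=7-1=6
CMP R4, 5  (cmp 6,5)
JGT L2: taken
LOAD R3, [R6] → R3=M[112]=10
XOR R5, R3 → R5=10^10=0
LOAD R3, [R6] → R3=M[112]=10
XOR R5, R3 → R5=0^10=10
XOR R5, 15 → R5=10^15=5
ADD R6, 4 → R6=112+4=116
SUB R4, 1 → R4=6-1=5
CMP R4, 5  (cmp 5,5)
JGT L2: not taken
STORE R3, [104] → M[104]=10
halt.

10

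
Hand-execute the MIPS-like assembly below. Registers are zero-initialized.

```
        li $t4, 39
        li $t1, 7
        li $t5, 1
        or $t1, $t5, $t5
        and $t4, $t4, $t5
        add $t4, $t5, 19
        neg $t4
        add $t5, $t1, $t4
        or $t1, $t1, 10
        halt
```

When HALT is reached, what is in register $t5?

$t4=39
$t1=7
$t5=1
$t1=1|1=1
$t4=39&1=1
$t4=1+19=20
$t4=-(20)=-20
$t5=1+(-20)=-19
$t1=1|10=11
halt.

-19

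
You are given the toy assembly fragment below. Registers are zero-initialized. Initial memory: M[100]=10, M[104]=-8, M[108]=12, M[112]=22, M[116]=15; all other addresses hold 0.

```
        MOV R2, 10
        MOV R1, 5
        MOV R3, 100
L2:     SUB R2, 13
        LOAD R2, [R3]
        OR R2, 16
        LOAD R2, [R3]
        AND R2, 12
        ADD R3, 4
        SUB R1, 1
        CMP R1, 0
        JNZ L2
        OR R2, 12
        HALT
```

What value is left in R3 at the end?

120

MOV R2, 10 → R2=10
MOV R1, 5 → R1=5
MOV R3, 100 → R3=100
SUB R2, 13 → R2=10-13=-3
LOAD R2, [R3] → R2=M[100]=10
OR R2, 16 → R2=10|16=26
LOAD R2, [R3] → R2=M[100]=10
AND R2, 12 → R2=10&12=8
ADD R3, 4 → R3=100+4=104
SUB R1, 1 → R1=5-1=4
CMP R1, 0  (cmp 4,0)
JNZ L2: taken
SUB R2, 13 → R2=8-13=-5
LOAD R2, [R3] → R2=M[104]=-8
OR R2, 16 → R2=(-8)|16=-8
LOAD R2, [R3] → R2=M[104]=-8
AND R2, 12 → R2=(-8)&12=8
ADD R3, 4 → R3=104+4=108
SUB R1, 1 → R1=4-1=3
CMP R1, 0  (cmp 3,0)
JNZ L2: taken
SUB R2, 13 → R2=8-13=-5
LOAD R2, [R3] → R2=M[108]=12
OR R2, 16 → R2=12|16=28
LOAD R2, [R3] → R2=M[108]=12
AND R2, 12 → R2=12&12=12
ADD R3, 4 → R3=108+4=112
SUB R1, 1 → R1=3-1=2
CMP R1, 0  (cmp 2,0)
JNZ L2: taken
SUB R2, 13 → R2=12-13=-1
LOAD R2, [R3] → R2=M[112]=22
OR R2, 16 → R2=22|16=22
LOAD R2, [R3] → R2=M[112]=22
AND R2, 12 → R2=22&12=4
ADD R3, 4 → R3=112+4=116
SUB R1, 1 → R1=2-1=1
CMP R1, 0  (cmp 1,0)
JNZ L2: taken
SUB R2, 13 → R2=4-13=-9
LOAD R2, [R3] → R2=M[116]=15
OR R2, 16 → R2=15|16=31
LOAD R2, [R3] → R2=M[116]=15
AND R2, 12 → R2=15&12=12
ADD R3, 4 → R3=116+4=120
SUB R1, 1 → R1=1-1=0
CMP R1, 0  (cmp 0,0)
JNZ L2: not taken
OR R2, 12 → R2=12|12=12
halt.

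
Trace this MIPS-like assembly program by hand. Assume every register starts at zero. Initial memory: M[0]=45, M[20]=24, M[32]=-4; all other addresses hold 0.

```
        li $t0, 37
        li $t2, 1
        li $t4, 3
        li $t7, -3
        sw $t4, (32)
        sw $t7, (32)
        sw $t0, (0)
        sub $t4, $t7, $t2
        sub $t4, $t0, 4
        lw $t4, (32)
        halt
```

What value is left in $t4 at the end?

li $t0, 37 → $t0=37
li $t2, 1 → $t2=1
li $t4, 3 → $t4=3
li $t7, -3 → $t7=-3
sw $t4, (32) → M[32]=3
sw $t7, (32) → M[32]=-3
sw $t0, (0) → M[0]=37
sub $t4, $t7, $t2 → $t4=(-3)-1=-4
sub $t4, $t0, 4 → $t4=37-4=33
lw $t4, (32) → $t4=M[32]=-3
halt.

-3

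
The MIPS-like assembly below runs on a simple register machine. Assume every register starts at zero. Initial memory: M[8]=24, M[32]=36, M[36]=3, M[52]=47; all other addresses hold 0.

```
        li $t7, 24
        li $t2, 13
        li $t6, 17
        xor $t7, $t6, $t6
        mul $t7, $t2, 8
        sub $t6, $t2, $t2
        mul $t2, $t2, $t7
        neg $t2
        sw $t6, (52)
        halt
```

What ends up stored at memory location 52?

0

$t7=24
$t2=13
$t6=17
$t7=17^17=0
$t7=13*8=104
$t6=13-13=0
$t2=13*104=1352
$t2=-(1352)=-1352
sw $t6, (52) → M[52]=0
halt.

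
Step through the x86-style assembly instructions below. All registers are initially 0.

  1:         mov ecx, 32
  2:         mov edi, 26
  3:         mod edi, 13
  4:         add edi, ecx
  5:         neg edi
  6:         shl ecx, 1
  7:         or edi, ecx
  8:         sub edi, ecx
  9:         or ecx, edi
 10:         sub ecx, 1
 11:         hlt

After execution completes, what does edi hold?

-96

ecx=32
edi=26
edi=26%13=0
edi=0+32=32
edi=-(32)=-32
ecx=32<<1=64
edi=(-32)|64=-32
edi=(-32)-64=-96
ecx=64|(-96)=-32
ecx=(-32)-1=-33
halt.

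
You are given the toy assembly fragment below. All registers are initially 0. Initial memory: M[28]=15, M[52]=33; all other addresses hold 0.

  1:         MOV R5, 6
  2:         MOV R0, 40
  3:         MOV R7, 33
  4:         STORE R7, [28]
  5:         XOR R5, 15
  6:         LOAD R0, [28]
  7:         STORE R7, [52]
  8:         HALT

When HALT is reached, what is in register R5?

9

MOV R5, 6 → R5=6
MOV R0, 40 → R0=40
MOV R7, 33 → R7=33
STORE R7, [28] → M[28]=33
XOR R5, 15 → R5=6^15=9
LOAD R0, [28] → R0=M[28]=33
STORE R7, [52] → M[52]=33
halt.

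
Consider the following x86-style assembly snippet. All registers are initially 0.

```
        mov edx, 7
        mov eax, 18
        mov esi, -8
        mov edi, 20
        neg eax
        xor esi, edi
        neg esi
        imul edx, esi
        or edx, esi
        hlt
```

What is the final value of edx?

156

mov edx, 7 → edx=7
mov eax, 18 → eax=18
mov esi, -8 → esi=-8
mov edi, 20 → edi=20
neg eax → eax=-(18)=-18
xor esi, edi → esi=(-8)^20=-20
neg esi → esi=-(-20)=20
imul edx, esi → edx=7*20=140
or edx, esi → edx=140|20=156
halt.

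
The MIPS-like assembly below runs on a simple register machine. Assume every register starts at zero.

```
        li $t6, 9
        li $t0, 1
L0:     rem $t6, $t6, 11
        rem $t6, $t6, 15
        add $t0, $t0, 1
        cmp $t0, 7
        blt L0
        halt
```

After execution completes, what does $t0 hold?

$t6=9
$t0=1
$t6=9%11=9
$t6=9%15=9
$t0=1+1=2
cmp $t0, 7  (cmp 2,7)
blt L0: taken
$t6=9%11=9
$t6=9%15=9
$t0=2+1=3
cmp $t0, 7  (cmp 3,7)
blt L0: taken
$t6=9%11=9
$t6=9%15=9
$t0=3+1=4
cmp $t0, 7  (cmp 4,7)
blt L0: taken
$t6=9%11=9
$t6=9%15=9
$t0=4+1=5
cmp $t0, 7  (cmp 5,7)
blt L0: taken
$t6=9%11=9
$t6=9%15=9
$t0=5+1=6
cmp $t0, 7  (cmp 6,7)
blt L0: taken
$t6=9%11=9
$t6=9%15=9
$t0=6+1=7
cmp $t0, 7  (cmp 7,7)
blt L0: not taken
halt.

7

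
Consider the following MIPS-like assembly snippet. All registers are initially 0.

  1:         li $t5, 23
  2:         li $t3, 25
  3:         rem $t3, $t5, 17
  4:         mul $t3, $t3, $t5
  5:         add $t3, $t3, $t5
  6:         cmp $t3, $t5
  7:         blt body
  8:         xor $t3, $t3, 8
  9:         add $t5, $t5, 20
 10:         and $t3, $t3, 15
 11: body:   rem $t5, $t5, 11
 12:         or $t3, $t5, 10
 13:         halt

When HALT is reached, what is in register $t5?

10

after li $t5, 23: $t5=23
after li $t3, 25: $t3=25
after rem $t3, $t5, 17: $t3=23%17=6
after mul $t3, $t3, $t5: $t3=6*23=138
after add $t3, $t3, $t5: $t3=138+23=161
cmp $t3, $t5  (cmp 161,23)
blt body: not taken
after xor $t3, $t3, 8: $t3=161^8=169
after add $t5, $t5, 20: $t5=23+20=43
after and $t3, $t3, 15: $t3=169&15=9
after rem $t5, $t5, 11: $t5=43%11=10
after or $t3, $t5, 10: $t3=10|10=10
halt.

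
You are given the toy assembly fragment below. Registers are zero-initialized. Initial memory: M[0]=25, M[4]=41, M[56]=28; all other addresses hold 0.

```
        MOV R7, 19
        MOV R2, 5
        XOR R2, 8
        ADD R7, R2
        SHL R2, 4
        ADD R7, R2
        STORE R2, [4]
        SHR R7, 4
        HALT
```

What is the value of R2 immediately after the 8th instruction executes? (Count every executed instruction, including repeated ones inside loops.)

208

after MOV R7, 19: R7=19
after MOV R2, 5: R2=5
after XOR R2, 8: R2=5^8=13
after ADD R7, R2: R7=19+13=32
after SHL R2, 4: R2=13<<4=208
after ADD R7, R2: R7=32+208=240
STORE R2, [4] → M[4]=208
after SHR R7, 4: R7=240>>4=15
After step 8: R2 = 208.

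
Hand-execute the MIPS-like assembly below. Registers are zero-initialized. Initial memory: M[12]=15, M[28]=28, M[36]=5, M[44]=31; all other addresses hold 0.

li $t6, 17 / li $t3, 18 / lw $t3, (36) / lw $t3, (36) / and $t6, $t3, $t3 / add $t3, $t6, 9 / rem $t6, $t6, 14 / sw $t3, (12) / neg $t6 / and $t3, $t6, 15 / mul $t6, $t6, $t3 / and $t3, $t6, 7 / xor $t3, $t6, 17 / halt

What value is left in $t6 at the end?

$t6=17
$t3=18
$t3=M[36]=5
$t3=M[36]=5
$t6=5&5=5
$t3=5+9=14
$t6=5%14=5
sw $t3, (12) → M[12]=14
$t6=-(5)=-5
$t3=(-5)&15=11
$t6=(-5)*11=-55
$t3=(-55)&7=1
$t3=(-55)^17=-40
halt.

-55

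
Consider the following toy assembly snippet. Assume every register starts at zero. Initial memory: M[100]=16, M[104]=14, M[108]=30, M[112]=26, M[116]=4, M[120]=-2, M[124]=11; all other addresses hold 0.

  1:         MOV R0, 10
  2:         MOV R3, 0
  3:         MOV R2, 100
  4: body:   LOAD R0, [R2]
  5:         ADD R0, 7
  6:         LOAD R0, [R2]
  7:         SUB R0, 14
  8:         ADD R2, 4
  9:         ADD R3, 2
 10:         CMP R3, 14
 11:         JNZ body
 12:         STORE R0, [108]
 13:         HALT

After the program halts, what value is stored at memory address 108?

-3

MOV R0, 10 → R0=10
MOV R3, 0 → R3=0
MOV R2, 100 → R2=100
LOAD R0, [R2] → R0=M[100]=16
ADD R0, 7 → R0=16+7=23
LOAD R0, [R2] → R0=M[100]=16
SUB R0, 14 → R0=16-14=2
ADD R2, 4 → R2=100+4=104
ADD R3, 2 → R3=0+2=2
CMP R3, 14  (cmp 2,14)
JNZ body: taken
LOAD R0, [R2] → R0=M[104]=14
ADD R0, 7 → R0=14+7=21
LOAD R0, [R2] → R0=M[104]=14
SUB R0, 14 → R0=14-14=0
ADD R2, 4 → R2=104+4=108
ADD R3, 2 → R3=2+2=4
CMP R3, 14  (cmp 4,14)
JNZ body: taken
LOAD R0, [R2] → R0=M[108]=30
ADD R0, 7 → R0=30+7=37
LOAD R0, [R2] → R0=M[108]=30
SUB R0, 14 → R0=30-14=16
ADD R2, 4 → R2=108+4=112
ADD R3, 2 → R3=4+2=6
CMP R3, 14  (cmp 6,14)
JNZ body: taken
LOAD R0, [R2] → R0=M[112]=26
ADD R0, 7 → R0=26+7=33
LOAD R0, [R2] → R0=M[112]=26
SUB R0, 14 → R0=26-14=12
ADD R2, 4 → R2=112+4=116
ADD R3, 2 → R3=6+2=8
CMP R3, 14  (cmp 8,14)
JNZ body: taken
LOAD R0, [R2] → R0=M[116]=4
ADD R0, 7 → R0=4+7=11
LOAD R0, [R2] → R0=M[116]=4
SUB R0, 14 → R0=4-14=-10
ADD R2, 4 → R2=116+4=120
ADD R3, 2 → R3=8+2=10
CMP R3, 14  (cmp 10,14)
JNZ body: taken
LOAD R0, [R2] → R0=M[120]=-2
ADD R0, 7 → R0=(-2)+7=5
LOAD R0, [R2] → R0=M[120]=-2
SUB R0, 14 → R0=(-2)-14=-16
ADD R2, 4 → R2=120+4=124
ADD R3, 2 → R3=10+2=12
CMP R3, 14  (cmp 12,14)
JNZ body: taken
LOAD R0, [R2] → R0=M[124]=11
ADD R0, 7 → R0=11+7=18
LOAD R0, [R2] → R0=M[124]=11
SUB R0, 14 → R0=11-14=-3
ADD R2, 4 → R2=124+4=128
ADD R3, 2 → R3=12+2=14
CMP R3, 14  (cmp 14,14)
JNZ body: not taken
STORE R0, [108] → M[108]=-3
halt.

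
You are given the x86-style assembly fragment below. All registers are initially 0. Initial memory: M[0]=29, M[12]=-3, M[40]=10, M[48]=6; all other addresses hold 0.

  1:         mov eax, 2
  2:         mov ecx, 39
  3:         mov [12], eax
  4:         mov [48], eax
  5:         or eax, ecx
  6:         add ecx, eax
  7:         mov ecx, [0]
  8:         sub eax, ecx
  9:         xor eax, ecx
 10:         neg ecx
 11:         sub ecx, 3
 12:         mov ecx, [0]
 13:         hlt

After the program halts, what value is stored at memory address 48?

2

eax=2
ecx=39
mov [12], eax → M[12]=2
mov [48], eax → M[48]=2
eax=2|39=39
ecx=39+39=78
ecx=M[0]=29
eax=39-29=10
eax=10^29=23
ecx=-(29)=-29
ecx=(-29)-3=-32
ecx=M[0]=29
halt.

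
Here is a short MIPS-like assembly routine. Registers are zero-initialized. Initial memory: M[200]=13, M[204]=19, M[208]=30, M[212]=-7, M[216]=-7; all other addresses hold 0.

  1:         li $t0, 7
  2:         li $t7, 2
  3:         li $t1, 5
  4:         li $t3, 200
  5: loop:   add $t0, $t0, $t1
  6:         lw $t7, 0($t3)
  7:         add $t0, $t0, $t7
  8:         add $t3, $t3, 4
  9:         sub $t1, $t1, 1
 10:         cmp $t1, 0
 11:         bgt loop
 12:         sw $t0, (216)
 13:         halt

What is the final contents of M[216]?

70

$t0=7
$t7=2
$t1=5
$t3=200
$t0=7+5=12
$t7=M[200]=13
$t0=12+13=25
$t3=200+4=204
$t1=5-1=4
cmp $t1, 0  (cmp 4,0)
bgt loop: taken
$t0=25+4=29
$t7=M[204]=19
$t0=29+19=48
$t3=204+4=208
$t1=4-1=3
cmp $t1, 0  (cmp 3,0)
bgt loop: taken
$t0=48+3=51
$t7=M[208]=30
$t0=51+30=81
$t3=208+4=212
$t1=3-1=2
cmp $t1, 0  (cmp 2,0)
bgt loop: taken
$t0=81+2=83
$t7=M[212]=-7
$t0=83+(-7)=76
$t3=212+4=216
$t1=2-1=1
cmp $t1, 0  (cmp 1,0)
bgt loop: taken
$t0=76+1=77
$t7=M[216]=-7
$t0=77+(-7)=70
$t3=216+4=220
$t1=1-1=0
cmp $t1, 0  (cmp 0,0)
bgt loop: not taken
sw $t0, (216) → M[216]=70
halt.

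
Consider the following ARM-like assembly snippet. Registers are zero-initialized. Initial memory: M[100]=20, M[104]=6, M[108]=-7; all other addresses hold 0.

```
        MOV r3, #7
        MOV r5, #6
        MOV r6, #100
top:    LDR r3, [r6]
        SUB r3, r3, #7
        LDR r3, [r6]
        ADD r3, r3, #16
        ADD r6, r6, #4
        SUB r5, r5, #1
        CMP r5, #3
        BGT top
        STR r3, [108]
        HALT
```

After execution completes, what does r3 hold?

r3=7
r5=6
r6=100
r3=M[100]=20
r3=20-7=13
r3=M[100]=20
r3=20+16=36
r6=100+4=104
r5=6-1=5
CMP r5, #3  (cmp 5,3)
BGT top: taken
r3=M[104]=6
r3=6-7=-1
r3=M[104]=6
r3=6+16=22
r6=104+4=108
r5=5-1=4
CMP r5, #3  (cmp 4,3)
BGT top: taken
r3=M[108]=-7
r3=(-7)-7=-14
r3=M[108]=-7
r3=(-7)+16=9
r6=108+4=112
r5=4-1=3
CMP r5, #3  (cmp 3,3)
BGT top: not taken
STR r3, [108] → M[108]=9
halt.

9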